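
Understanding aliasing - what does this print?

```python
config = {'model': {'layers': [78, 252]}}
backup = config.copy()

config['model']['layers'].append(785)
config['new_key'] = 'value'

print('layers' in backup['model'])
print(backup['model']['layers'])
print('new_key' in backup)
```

Key concept: shallow copy gotcha with nested dict.
Step by step:
`config = {'model': {'layers': [78, 252]}}` → config = {'model': {'layers': [78, 252]}}
`backup = config.copy()` → backup = {'model': {'layers': [78, 252]}}
`config['model']['layers'].append(785)` → config = {'model': {'layers': [78, 252, 785]}}; backup = {'model': {'layers': [78, 252, 785]}}
`config['new_key'] = 'value'` → config = {'model': {'layers': [78, 252, 785]}, 'new_key': 'value'}
`print('layers' in backup['model'])` → prints True
`print(backup['model']['layers'])` → prints [78, 252, 785]
`print('new_key' in backup)` → prints False

Answer:
True
[78, 252, 785]
False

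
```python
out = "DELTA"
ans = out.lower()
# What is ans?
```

Trace:
`out = "DELTA"` → out = 'DELTA'
`ans = out.lower()` → ans = 'delta'
So ans = 'delta'

Answer: 'delta'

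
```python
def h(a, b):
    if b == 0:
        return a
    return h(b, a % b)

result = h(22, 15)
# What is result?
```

h(22, 15) -> h(15, 7) -> h(7, 1) -> h(1, 0) -> 1

Answer: 1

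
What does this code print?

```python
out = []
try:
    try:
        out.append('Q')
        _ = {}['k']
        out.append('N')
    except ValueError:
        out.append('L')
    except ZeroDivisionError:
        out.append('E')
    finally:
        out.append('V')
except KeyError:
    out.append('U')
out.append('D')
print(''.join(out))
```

Execution trace: 'Q' (try body) → 'V' (finally) → 'U' (outer except KeyError) → 'D' (after the try/except). Output: QVUD

Answer: QVUD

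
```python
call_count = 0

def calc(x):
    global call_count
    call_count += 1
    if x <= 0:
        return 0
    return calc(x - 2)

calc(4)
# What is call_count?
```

Linear recursion stepping by 2: 3 calls from x=4 down to ≤0.

Answer: 3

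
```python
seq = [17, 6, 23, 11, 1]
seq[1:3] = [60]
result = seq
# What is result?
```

Trace:
`seq = [17, 6, 23, 11, 1]` → seq = [17, 6, 23, 11, 1]
`seq[1:3] = [60]` → seq = [17, 60, 11, 1]
`result = seq` → result = [17, 60, 11, 1]
So result = [17, 60, 11, 1]

Answer: [17, 60, 11, 1]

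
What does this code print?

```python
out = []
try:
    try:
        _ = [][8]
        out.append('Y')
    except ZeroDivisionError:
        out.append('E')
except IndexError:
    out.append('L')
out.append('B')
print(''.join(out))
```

Execution trace: 'L' (outer except IndexError) → 'B' (after the try/except). Output: LB

Answer: LB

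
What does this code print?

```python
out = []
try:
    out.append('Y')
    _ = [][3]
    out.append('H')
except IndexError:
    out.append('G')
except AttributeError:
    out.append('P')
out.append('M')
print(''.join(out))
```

Execution trace: 'Y' (try body) → 'G' (except IndexError) → 'M' (after the try/except). Output: YGM

Answer: YGM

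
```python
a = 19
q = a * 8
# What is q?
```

Trace:
`a = 19` → a = 19
`q = a * 8` → q = 152
So q = 152

Answer: 152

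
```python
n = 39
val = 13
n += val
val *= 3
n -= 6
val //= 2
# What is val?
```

Trace:
`n = 39` → n = 39
`val = 13` → val = 13
`n += val` → n = 52
`val *= 3` → val = 39
`n -= 6` → n = 46
`val //= 2` → val = 19
So val = 19

Answer: 19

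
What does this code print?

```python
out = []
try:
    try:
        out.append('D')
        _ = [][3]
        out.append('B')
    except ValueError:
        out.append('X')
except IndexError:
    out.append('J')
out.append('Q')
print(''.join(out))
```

Execution trace: 'D' (try body) → 'J' (outer except IndexError) → 'Q' (after the try/except). Output: DJQ

Answer: DJQ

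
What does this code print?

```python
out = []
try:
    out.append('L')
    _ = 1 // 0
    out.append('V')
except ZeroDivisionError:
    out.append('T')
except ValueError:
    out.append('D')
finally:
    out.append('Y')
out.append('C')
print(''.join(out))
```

Execution trace: 'L' (try body) → 'T' (except ZeroDivisionError) → 'Y' (finally) → 'C' (after the try/except). Output: LTYC

Answer: LTYC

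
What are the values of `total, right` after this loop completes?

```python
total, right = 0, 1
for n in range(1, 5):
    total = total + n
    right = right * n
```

Sum and factorial of 1 to 4
`total, right` takes the values: (0, 1) → (1, 1) → (3, 1) → (3, 2) → (6, 2) → (6, 6) → (10, 6) → (10, 24)

Answer: 10, 24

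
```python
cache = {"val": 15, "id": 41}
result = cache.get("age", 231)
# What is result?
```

Trace:
`cache = {"val": 15, "id": 41}` → cache = {'val': 15, 'id': 41}
`result = cache.get("age", 231)` → result = 231
So result = 231

Answer: 231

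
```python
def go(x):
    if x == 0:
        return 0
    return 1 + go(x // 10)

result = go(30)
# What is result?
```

Count of digits of 30: 2

Answer: 2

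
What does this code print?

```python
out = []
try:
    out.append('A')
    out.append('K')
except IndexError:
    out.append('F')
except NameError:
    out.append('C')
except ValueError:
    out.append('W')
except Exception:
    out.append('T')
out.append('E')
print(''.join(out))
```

Execution trace: 'A' (try body) → 'K' (try body, no exception) → 'E' (after the try/except). Output: AKE

Answer: AKE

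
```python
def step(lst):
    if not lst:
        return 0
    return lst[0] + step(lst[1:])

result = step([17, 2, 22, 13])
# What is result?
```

17 + 2 + 22 + 13 + 0 = 54

Answer: 54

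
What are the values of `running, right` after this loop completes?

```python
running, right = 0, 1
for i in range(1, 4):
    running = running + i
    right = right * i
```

Sum and factorial of 1 to 3
`running, right` takes the values: (0, 1) → (1, 1) → (3, 1) → (3, 2) → (6, 2) → (6, 6)

Answer: 6, 6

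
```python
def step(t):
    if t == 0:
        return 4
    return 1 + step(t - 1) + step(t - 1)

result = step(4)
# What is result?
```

step(t) = 1 + 2·step(t-1), step(0)=4. Closed form: (4+1)·2^4 - 1 = 79.

Answer: 79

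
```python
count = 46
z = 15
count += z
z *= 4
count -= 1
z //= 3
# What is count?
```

Trace:
`count = 46` → count = 46
`z = 15` → z = 15
`count += z` → count = 61
`z *= 4` → z = 60
`count -= 1` → count = 60
`z //= 3` → z = 20
So count = 60

Answer: 60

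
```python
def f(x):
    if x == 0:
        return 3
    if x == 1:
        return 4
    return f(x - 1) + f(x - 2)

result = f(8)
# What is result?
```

Build up from base cases: f(0)=3, f(1)=4, f(2)=7, f(3)=11, f(4)=18, f(5)=29, f(6)=47, ..., f(8)=123

Answer: 123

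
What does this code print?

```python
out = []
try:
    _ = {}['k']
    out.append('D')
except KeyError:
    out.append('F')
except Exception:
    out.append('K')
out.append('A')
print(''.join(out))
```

Execution trace: 'F' (except KeyError) → 'A' (after the try/except). Output: FA

Answer: FA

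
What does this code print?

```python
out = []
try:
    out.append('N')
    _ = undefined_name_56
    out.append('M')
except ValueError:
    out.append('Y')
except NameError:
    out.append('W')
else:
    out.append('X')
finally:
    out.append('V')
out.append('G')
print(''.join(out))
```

Execution trace: 'N' (try body) → 'W' (except NameError) → 'V' (finally) → 'G' (after the try/except). Output: NWVG

Answer: NWVG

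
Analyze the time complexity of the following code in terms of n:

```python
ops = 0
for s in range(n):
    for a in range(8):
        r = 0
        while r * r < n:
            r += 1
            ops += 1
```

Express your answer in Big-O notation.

Each loop level contributes: n × 1 × √n. Multiplying the contributions gives O(n√n).

Answer: O(n√n)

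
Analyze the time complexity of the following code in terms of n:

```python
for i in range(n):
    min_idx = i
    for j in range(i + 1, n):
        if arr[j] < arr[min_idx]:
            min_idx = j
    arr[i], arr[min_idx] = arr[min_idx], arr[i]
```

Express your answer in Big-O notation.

This is Selection sort. Time complexity: O(n²).

Answer: O(n²)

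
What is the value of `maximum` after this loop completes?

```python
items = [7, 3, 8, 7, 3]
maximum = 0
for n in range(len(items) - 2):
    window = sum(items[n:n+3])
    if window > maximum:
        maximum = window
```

Max sum of 3-element window in [7, 3, 8, 7, 3]
`maximum` takes the values: 0 → 18

Answer: 18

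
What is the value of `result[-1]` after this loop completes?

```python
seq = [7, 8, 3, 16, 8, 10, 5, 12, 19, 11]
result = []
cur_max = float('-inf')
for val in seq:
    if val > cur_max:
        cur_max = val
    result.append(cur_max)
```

Running max ends at 19
`result` takes the values: [] → [7] → [7, 8] → [7, 8, 8] → [7, 8, 8, 16] → [7, 8, 8, 16, 16] → [7, 8, 8, 16, 16, 16] → [7, 8, 8, 16, 16, 16, 16] → [7, 8, 8, 16, 16, 16, 16, 16] → [7, 8, 8, 16, 16, 16, 16, 16, 19] → [7, 8, 8, 16, 16, 16, 16, 16, 19, 19]
So `result[-1]` = 19

Answer: 19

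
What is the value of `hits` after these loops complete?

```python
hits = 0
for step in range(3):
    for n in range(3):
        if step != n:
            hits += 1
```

3² - 3 (exclude diagonal)
`hits` takes the values: 0 → 1 → 2 → 3 → 4 → 5 → 6

Answer: 6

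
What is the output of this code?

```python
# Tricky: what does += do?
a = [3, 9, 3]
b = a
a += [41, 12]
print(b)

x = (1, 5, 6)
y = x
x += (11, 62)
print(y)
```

Key concept: += behavior differs for mutable vs immutable.
Step by step:
`a = [3, 9, 3]` → a = [3, 9, 3]
`b = a` → b = [3, 9, 3] (same object as a)
`a += [41, 12]` → a = [3, 9, 3, 41, 12] (same object as b); b = [3, 9, 3, 41, 12] (same object as a)
`print(b)` → prints [3, 9, 3, 41, 12]
`x = (1, 5, 6)` → x = (1, 5, 6)
`y = x` → y = (1, 5, 6)
`x += (11, 62)` → x = (1, 5, 6, 11, 62)
`print(y)` → prints (1, 5, 6)

Answer:
[3, 9, 3, 41, 12]
(1, 5, 6)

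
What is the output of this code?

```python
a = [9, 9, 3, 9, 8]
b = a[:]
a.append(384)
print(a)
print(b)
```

Key concept: slice [:] creates copy.
Step by step:
`a = [9, 9, 3, 9, 8]` → a = [9, 9, 3, 9, 8]
`b = a[:]` → b = [9, 9, 3, 9, 8]
`a.append(384)` → a = [9, 9, 3, 9, 8, 384]
`print(a)` → prints [9, 9, 3, 9, 8, 384]
`print(b)` → prints [9, 9, 3, 9, 8]

Answer:
[9, 9, 3, 9, 8, 384]
[9, 9, 3, 9, 8]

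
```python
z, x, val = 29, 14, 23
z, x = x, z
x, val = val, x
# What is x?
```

Trace:
`z, x, val = 29, 14, 23` → z = 29; x = 14; val = 23
`z, x = x, z` → z = 14; x = 29
`x, val = val, x` → x = 23; val = 29
So x = 23

Answer: 23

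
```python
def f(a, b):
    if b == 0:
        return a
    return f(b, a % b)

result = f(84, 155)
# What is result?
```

f(84, 155) -> f(155, 84) -> f(84, 71) -> f(71, 13) -> f(13, 6) -> f(6, 1) -> f(1, 0) -> 1

Answer: 1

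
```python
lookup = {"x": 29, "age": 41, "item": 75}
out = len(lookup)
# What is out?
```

Trace:
`lookup = {"x": 29, "age": 41, "item": 75}` → lookup = {'x': 29, 'age': 41, 'item': 75}
`out = len(lookup)` → out = 3
So out = 3

Answer: 3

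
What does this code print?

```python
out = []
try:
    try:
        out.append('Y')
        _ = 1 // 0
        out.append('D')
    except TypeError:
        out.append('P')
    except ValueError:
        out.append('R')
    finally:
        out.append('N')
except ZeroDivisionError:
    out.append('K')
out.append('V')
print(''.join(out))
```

Execution trace: 'Y' (inner try body) → 'N' (inner finally) → 'K' (outer except ZeroDivisionError) → 'V' (after the try/except). Output: YNKV

Answer: YNKV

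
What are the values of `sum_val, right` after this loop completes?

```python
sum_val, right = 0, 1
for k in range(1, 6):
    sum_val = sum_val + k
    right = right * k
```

Sum and factorial of 1 to 5
`sum_val, right` takes the values: (0, 1) → (1, 1) → (3, 1) → (3, 2) → (6, 2) → (6, 6) → (10, 6) → (10, 24) → (15, 24) → (15, 120)

Answer: 15, 120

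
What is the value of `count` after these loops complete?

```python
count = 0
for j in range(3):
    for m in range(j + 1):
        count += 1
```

Triangle: 1 + 2 + ... + 3
`count` takes the values: 0 → 1 → 2 → 3 → 4 → 5 → 6

Answer: 6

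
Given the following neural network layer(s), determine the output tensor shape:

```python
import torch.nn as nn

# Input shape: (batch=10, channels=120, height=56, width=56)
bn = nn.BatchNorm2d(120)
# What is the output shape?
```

Input: (10, 120, 56, 56) -> Output: (10, 120, 56, 56)

Answer: (10, 120, 56, 56)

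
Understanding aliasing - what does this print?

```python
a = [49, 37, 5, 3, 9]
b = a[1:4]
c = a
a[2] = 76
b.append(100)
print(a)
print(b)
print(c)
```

Key concept: slice vs alias.
Step by step:
`a = [49, 37, 5, 3, 9]` → a = [49, 37, 5, 3, 9]
`b = a[1:4]` → b = [37, 5, 3]
`c = a` → c = [49, 37, 5, 3, 9] (same object as a)
`a[2] = 76` → a = [49, 37, 76, 3, 9] (same object as c); c = [49, 37, 76, 3, 9] (same object as a)
`b.append(100)` → b = [37, 5, 3, 100]
`print(a)` → prints [49, 37, 76, 3, 9]
`print(b)` → prints [37, 5, 3, 100]
`print(c)` → prints [49, 37, 76, 3, 9]

Answer:
[49, 37, 76, 3, 9]
[37, 5, 3, 100]
[49, 37, 76, 3, 9]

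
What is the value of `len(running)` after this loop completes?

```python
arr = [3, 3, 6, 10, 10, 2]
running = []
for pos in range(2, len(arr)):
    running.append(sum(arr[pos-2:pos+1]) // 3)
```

Number of 3-element averages
`running` takes the values: [] → [4] → [4, 6] → [4, 6, 8] → [4, 6, 8, 7]
So `len(running)` = 4

Answer: 4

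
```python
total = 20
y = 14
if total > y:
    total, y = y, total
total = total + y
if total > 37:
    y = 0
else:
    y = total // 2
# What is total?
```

Trace:
`total = 20` → total = 20
`y = 14` → y = 14
`if total > y: ...` → total > y is True → total = 14; y = 20
`total = total + y` → total = 34
`if total > 37: ...` → total > 37 is False, take else branch → y = 17
So total = 34

Answer: 34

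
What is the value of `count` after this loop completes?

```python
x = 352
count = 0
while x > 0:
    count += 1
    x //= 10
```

Count digits by repeated division by 10
`count` takes the values: 0 → 1 → 2 → 3

Answer: 3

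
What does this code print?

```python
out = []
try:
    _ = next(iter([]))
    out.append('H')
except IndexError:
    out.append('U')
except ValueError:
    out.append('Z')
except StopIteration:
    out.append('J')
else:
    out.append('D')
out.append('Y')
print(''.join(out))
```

Execution trace: 'J' (except StopIteration) → 'Y' (after the try/except). Output: JY

Answer: JY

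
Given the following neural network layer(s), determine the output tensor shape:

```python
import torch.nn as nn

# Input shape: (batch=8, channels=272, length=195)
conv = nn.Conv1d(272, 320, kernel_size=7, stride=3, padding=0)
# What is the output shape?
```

Input: (8, 272, 195) -> Output: (8, 320, 63)

Answer: (8, 320, 63)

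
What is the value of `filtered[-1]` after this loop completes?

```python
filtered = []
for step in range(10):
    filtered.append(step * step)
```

Last element of squares 0 to 9
`filtered` takes the values: [] → [0] → [0, 1] → [0, 1, 4] → [0, 1, 4, 9] → [0, 1, 4, 9, 16] → [0, 1, 4, 9, 16, 25] → [0, 1, 4, 9, 16, 25, 36] → [0, 1, 4, 9, 16, 25, 36, 49] → [0, 1, 4, 9, 16, 25, 36, 49, 64] → [0, 1, 4, 9, 16, 25, 36, 49, 64, 81]
So `filtered[-1]` = 81

Answer: 81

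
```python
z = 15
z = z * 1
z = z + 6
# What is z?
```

Trace:
`z = 15` → z = 15
`z = z * 1` → z = 15
`z = z + 6` → z = 21
So z = 21

Answer: 21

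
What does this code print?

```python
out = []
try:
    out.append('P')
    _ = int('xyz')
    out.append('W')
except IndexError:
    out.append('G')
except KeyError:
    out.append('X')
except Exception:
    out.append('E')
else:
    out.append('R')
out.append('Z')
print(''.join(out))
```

Execution trace: 'P' (try body) → 'E' (except Exception) → 'Z' (after the try/except). Output: PEZ

Answer: PEZ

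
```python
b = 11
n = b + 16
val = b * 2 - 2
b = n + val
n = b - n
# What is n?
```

Trace:
`b = 11` → b = 11
`n = b + 16` → n = 27
`val = b * 2 - 2` → val = 20
`b = n + val` → b = 47
`n = b - n` → n = 20
So n = 20

Answer: 20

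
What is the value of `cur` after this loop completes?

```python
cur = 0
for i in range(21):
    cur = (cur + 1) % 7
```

Increment mod 7, 21 times = 0
`cur` takes the values: 0 → 1 → 2 → 3 → 4 → 5 → 6 → 0 → 1 → 2 → 3 → 4 → 5 → 6 → 0 → 1 → 2 → 3 → 4 → 5 → 6 → 0

Answer: 0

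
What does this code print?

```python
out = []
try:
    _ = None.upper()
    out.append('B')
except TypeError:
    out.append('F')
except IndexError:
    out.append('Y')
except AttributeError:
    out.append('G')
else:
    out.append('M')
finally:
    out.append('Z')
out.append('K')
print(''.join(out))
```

Execution trace: 'G' (except AttributeError) → 'Z' (finally) → 'K' (after the try/except). Output: GZK

Answer: GZK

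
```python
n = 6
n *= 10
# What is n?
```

Trace:
`n = 6` → n = 6
`n *= 10` → n = 60
So n = 60

Answer: 60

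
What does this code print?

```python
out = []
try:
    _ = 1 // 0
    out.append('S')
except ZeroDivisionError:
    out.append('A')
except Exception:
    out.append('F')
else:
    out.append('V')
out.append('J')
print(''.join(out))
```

Execution trace: 'A' (except ZeroDivisionError) → 'J' (after the try/except). Output: AJ

Answer: AJ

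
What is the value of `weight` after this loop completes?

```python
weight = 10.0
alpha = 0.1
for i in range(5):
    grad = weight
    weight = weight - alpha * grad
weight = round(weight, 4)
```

Gradient descent: w = 10.0 * (1 - 0.1)^5
`weight` takes the values: 10.0 → 9.0 → 8.1 → 7.29 → 6.561 → 5.9049

Answer: 5.9049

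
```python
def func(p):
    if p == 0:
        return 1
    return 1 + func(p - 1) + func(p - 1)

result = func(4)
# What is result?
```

func(p) = 1 + 2·func(p-1), func(0)=1. Closed form: (1+1)·2^4 - 1 = 31.

Answer: 31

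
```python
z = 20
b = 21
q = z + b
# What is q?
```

Trace:
`z = 20` → z = 20
`b = 21` → b = 21
`q = z + b` → q = 41
So q = 41

Answer: 41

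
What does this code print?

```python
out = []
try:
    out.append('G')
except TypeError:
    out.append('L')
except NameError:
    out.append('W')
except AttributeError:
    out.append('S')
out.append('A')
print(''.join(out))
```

Execution trace: 'G' (try body, no exception) → 'A' (after the try/except). Output: GA

Answer: GA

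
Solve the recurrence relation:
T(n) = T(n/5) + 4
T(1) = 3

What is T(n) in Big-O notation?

Each step divides n by 5 and adds 4. After log_5(n) steps we reach T(1)=3. So T(n) = 4·log_5(n) + 3 = O(log n).

Answer: O(log n)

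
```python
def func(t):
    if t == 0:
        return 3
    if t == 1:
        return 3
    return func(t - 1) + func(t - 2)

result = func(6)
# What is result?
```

Build up from base cases: func(0)=3, func(1)=3, func(2)=6, func(3)=9, func(4)=15, func(5)=24, func(6)=39

Answer: 39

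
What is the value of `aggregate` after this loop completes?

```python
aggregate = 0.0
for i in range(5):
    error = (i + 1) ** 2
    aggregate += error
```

Sum of squared losses 1² + 2² + ... + 5²
`aggregate` takes the values: 0.0 → 1.0 → 5.0 → 14.0 → 30.0 → 55.0

Answer: 55.0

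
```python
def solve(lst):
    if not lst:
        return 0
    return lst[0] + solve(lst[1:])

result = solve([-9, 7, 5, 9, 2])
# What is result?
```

(-9) + 7 + 5 + 9 + 2 + 0 = 14

Answer: 14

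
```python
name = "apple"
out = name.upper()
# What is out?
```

Trace:
`name = "apple"` → name = 'apple'
`out = name.upper()` → out = 'APPLE'
So out = 'APPLE'

Answer: 'APPLE'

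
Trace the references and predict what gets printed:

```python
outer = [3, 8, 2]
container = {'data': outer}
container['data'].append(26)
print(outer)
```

Key concept: dict holds reference to list.
Step by step:
`outer = [3, 8, 2]` → outer = [3, 8, 2]
`container = {'data': outer}` → container = {'data': [3, 8, 2]}
`container['data'].append(26)` → outer = [3, 8, 2, 26]; container = {'data': [3, 8, 2, 26]}
`print(outer)` → prints [3, 8, 2, 26]

Answer: [3, 8, 2, 26]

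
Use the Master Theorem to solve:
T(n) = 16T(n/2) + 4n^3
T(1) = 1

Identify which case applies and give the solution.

a=16, b=2, f(n)=4n^3. log_2(16) = 4. Since c=3 < 4, Case 1 applies: T(n) = Θ(n^log_b(a)) = O(n^4).

Answer: O(n^4) - Case 1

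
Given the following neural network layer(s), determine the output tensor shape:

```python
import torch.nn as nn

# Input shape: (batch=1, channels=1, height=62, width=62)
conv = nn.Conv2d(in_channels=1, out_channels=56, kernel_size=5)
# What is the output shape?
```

Input: (1, 1, 62, 62) -> Output: (1, 56, 58, 58)

Answer: (1, 56, 58, 58)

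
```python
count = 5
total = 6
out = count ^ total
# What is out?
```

Trace:
`count = 5` → count = 5
`total = 6` → total = 6
`out = count ^ total` → out = 3
So out = 3

Answer: 3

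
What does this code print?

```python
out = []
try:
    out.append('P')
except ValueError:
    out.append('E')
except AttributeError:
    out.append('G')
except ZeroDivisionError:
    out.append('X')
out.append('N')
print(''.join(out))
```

Execution trace: 'P' (try body, no exception) → 'N' (after the try/except). Output: PN

Answer: PN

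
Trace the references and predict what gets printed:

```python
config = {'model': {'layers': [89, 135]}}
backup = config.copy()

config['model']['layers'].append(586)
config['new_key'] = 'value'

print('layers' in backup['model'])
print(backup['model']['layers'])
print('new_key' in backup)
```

Key concept: shallow copy gotcha with nested dict.
Step by step:
`config = {'model': {'layers': [89, 135]}}` → config = {'model': {'layers': [89, 135]}}
`backup = config.copy()` → backup = {'model': {'layers': [89, 135]}}
`config['model']['layers'].append(586)` → config = {'model': {'layers': [89, 135, 586]}}; backup = {'model': {'layers': [89, 135, 586]}}
`config['new_key'] = 'value'` → config = {'model': {'layers': [89, 135, 586]}, 'new_key': 'value'}
`print('layers' in backup['model'])` → prints True
`print(backup['model']['layers'])` → prints [89, 135, 586]
`print('new_key' in backup)` → prints False

Answer:
True
[89, 135, 586]
False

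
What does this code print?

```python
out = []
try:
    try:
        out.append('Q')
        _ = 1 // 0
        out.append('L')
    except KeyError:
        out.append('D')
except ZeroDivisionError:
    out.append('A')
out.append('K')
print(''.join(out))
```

Execution trace: 'Q' (try body) → 'A' (outer except ZeroDivisionError) → 'K' (after the try/except). Output: QAK

Answer: QAK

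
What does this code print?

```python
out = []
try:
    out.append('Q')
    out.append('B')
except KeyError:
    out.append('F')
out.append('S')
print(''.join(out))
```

Execution trace: 'Q' (try body) → 'B' (try body, no exception) → 'S' (after the try/except). Output: QBS

Answer: QBS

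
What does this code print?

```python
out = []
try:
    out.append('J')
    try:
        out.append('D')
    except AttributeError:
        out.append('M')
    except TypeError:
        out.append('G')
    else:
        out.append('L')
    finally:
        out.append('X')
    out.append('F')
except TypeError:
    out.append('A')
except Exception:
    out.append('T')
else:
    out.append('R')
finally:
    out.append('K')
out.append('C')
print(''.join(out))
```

Execution trace: 'J' (try body) → 'D' (inner try body, no exception) → 'L' (inner else) → 'X' (inner finally) → 'F' (try body, no exception) → 'R' (else) → 'K' (finally) → 'C' (after the try/except). Output: JDLXFRKC

Answer: JDLXFRKC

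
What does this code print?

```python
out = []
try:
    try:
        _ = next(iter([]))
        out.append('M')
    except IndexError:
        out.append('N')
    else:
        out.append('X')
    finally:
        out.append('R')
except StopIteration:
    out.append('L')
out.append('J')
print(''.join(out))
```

Execution trace: 'R' (finally) → 'L' (outer except StopIteration) → 'J' (after the try/except). Output: RLJ

Answer: RLJ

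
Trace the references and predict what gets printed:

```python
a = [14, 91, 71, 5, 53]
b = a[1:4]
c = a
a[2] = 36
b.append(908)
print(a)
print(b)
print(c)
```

Key concept: slice vs alias.
Step by step:
`a = [14, 91, 71, 5, 53]` → a = [14, 91, 71, 5, 53]
`b = a[1:4]` → b = [91, 71, 5]
`c = a` → c = [14, 91, 71, 5, 53] (same object as a)
`a[2] = 36` → a = [14, 91, 36, 5, 53] (same object as c); c = [14, 91, 36, 5, 53] (same object as a)
`b.append(908)` → b = [91, 71, 5, 908]
`print(a)` → prints [14, 91, 36, 5, 53]
`print(b)` → prints [91, 71, 5, 908]
`print(c)` → prints [14, 91, 36, 5, 53]

Answer:
[14, 91, 36, 5, 53]
[91, 71, 5, 908]
[14, 91, 36, 5, 53]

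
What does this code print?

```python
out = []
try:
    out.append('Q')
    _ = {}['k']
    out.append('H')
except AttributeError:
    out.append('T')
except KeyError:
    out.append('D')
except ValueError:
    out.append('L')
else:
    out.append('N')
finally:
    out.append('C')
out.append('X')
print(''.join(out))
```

Execution trace: 'Q' (try body) → 'D' (except KeyError) → 'C' (finally) → 'X' (after the try/except). Output: QDCX

Answer: QDCX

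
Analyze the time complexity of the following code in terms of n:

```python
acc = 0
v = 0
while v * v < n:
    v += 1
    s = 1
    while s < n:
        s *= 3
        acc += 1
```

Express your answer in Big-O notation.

Each loop level contributes: √n × log n. Multiplying the contributions gives O(√n log n).

Answer: O(√n log n)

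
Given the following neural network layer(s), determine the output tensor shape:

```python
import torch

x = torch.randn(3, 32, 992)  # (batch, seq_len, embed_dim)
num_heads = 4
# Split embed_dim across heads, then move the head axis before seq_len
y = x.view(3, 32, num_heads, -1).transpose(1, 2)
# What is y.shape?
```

Input: (3, 32, 992) -> head_dim = 992 // 4 = 248; after view: (3, 32, 4, 248) -> after transpose(1, 2): (3, 4, 32, 248) -> Output: (3, 4, 32, 248)

Answer: (3, 4, 32, 248)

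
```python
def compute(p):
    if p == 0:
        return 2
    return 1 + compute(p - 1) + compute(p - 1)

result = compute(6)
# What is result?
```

compute(p) = 1 + 2·compute(p-1), compute(0)=2. Closed form: (2+1)·2^6 - 1 = 191.

Answer: 191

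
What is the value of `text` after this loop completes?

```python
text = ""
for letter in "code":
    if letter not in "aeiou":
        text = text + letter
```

Remove vowels from 'code'
`text` takes the values: "" → "c" → "cd"

Answer: "cd"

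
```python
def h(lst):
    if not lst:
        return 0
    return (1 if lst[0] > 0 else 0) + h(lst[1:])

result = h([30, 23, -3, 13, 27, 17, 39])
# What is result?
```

Count of positive elements in [30, 23, -3, 13, 27, 17, 39] = 6

Answer: 6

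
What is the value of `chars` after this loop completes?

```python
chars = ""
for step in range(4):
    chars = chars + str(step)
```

Concatenate digits 0 to 3
`chars` takes the values: "" → "0" → "01" → "012" → "0123"

Answer: "0123"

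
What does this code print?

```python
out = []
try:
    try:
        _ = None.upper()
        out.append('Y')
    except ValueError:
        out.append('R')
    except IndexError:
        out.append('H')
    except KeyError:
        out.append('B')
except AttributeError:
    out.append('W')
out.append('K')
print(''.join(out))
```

Execution trace: 'W' (outer except AttributeError) → 'K' (after the try/except). Output: WK

Answer: WK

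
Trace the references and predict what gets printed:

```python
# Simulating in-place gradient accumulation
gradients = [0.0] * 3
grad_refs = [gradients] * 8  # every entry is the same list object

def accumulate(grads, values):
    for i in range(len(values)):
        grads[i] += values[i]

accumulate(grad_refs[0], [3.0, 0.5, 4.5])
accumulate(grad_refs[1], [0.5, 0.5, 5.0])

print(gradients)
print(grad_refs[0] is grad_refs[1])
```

Key concept: gradient accumulation aliasing.
Step by step:
`gradients = [0.0] * 3` → gradients = [0.0, 0.0, 0.0]
`grad_refs = [gradients] * 8` → grad_refs = [[0.0, 0.0, 0.0], [0.0, 0.0, 0.0], [0.0, 0.0, 0.0], [0.0, 0.0, 0.0], [0.0, 0.0, 0.0], [0.0, 0.0, 0.0], [0.0, 0.0, 0.0], [0.0, 0.0, 0.0]]
`accumulate(grad_refs[0], [3.0, 0.5, 4.5])` → gradients = [3.0, 0.5, 4.5]; grad_refs = [[3.0, 0.5, 4.5], [3.0, 0.5, 4.5], [3.0, 0.5, 4.5], [3.0, 0.5, 4.5], [3.0, 0.5, 4.5], [3.0, 0.5, 4.5], [3.0, 0.5, 4.5], [3.0, 0.5, 4.5]]
`accumulate(grad_refs[1], [0.5, 0.5, 5.0])` → gradients = [3.5, 1.0, 9.5]; grad_refs = [[3.5, 1.0, 9.5], [3.5, 1.0, 9.5], [3.5, 1.0, 9.5], [3.5, 1.0, 9.5], [3.5, 1.0, 9.5], [3.5, 1.0, 9.5], [3.5, 1.0, 9.5], [3.5, 1.0, 9.5]]
`print(gradients)` → prints [3.5, 1.0, 9.5]
`print(grad_refs[0] is grad_refs[1])` → prints True

Answer:
[3.5, 1.0, 9.5]
True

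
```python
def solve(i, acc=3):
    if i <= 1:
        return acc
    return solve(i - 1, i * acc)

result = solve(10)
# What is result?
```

Accumulator trace (n, acc): (10, 3) -> (9, 30) -> (8, 270) -> (7, 2160) -> (6, 15120) -> (5, 90720) -> (4, 453600) -> (3, 1814400) -> (2, 5443200) -> (1, 10886400) -> return 10886400

Answer: 10886400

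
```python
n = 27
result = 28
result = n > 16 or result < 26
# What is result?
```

Trace:
`n = 27` → n = 27
`result = 28` → result = 28
`result = n > 16 or result < 26` → result = True
So result = True

Answer: True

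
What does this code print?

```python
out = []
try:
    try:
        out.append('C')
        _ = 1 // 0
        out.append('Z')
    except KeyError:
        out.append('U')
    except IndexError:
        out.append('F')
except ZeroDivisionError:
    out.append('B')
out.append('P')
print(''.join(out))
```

Execution trace: 'C' (try body) → 'B' (outer except ZeroDivisionError) → 'P' (after the try/except). Output: CBP

Answer: CBP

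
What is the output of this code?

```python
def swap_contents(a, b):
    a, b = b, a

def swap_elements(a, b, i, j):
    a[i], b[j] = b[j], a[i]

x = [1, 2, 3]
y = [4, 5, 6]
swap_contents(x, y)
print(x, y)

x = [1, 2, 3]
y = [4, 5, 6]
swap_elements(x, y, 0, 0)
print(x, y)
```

Key concept: parameter rebinding vs mutation.
Step by step:
`x = [1, 2, 3]` → x = [1, 2, 3]
`y = [4, 5, 6]` → y = [4, 5, 6]
`swap_contents(x, y)` → no visible change to tracked variables
`print(x, y)` → prints [1, 2, 3] [4, 5, 6]
`x = [1, 2, 3]` → x = [1, 2, 3]
`y = [4, 5, 6]` → y = [4, 5, 6]
`swap_elements(x, y, 0, 0)` → x = [4, 2, 3]; y = [1, 5, 6]
`print(x, y)` → prints [4, 2, 3] [1, 5, 6]

Answer:
[1, 2, 3] [4, 5, 6]
[4, 2, 3] [1, 5, 6]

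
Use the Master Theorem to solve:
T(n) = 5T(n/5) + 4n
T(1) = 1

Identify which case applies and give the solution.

a=5, b=5, f(n)=4n. log_5(5) = 1. Since c=1 = 1, Case 2 applies: T(n) = Θ(n^log_b(a) · log n) = O(n log n).

Answer: O(n log n) - Case 2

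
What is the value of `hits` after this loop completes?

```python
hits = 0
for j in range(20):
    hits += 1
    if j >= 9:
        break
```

Loop breaks when j reaches 9, hits is 10
`hits` takes the values: 0 → 1 → 2 → 3 → 4 → 5 → 6 → 7 → 8 → 9 → 10

Answer: 10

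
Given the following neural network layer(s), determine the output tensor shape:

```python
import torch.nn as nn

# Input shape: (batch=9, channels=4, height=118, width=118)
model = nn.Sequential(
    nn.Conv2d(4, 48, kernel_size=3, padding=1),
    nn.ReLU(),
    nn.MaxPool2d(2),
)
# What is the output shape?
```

Input: (9, 4, 118, 118) -> after Conv2d: (9, 48, 118, 118) -> after ReLU: (9, 48, 118, 118) -> Output: (9, 48, 59, 59)

Answer: (9, 48, 59, 59)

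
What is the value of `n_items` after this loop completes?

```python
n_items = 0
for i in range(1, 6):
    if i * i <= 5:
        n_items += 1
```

Count numbers where i² ≤ 5
`n_items` takes the values: 0 → 1 → 2

Answer: 2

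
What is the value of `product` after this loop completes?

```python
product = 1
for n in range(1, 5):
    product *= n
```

4! = 24
`product` takes the values: 1 → 2 → 6 → 24

Answer: 24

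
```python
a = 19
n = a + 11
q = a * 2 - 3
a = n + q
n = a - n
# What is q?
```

Trace:
`a = 19` → a = 19
`n = a + 11` → n = 30
`q = a * 2 - 3` → q = 35
`a = n + q` → a = 65
`n = a - n` → n = 35
So q = 35

Answer: 35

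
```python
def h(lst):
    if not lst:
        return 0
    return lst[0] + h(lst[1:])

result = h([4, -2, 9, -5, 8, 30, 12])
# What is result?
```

4 + (-2) + 9 + (-5) + 8 + 30 + 12 + 0 = 56

Answer: 56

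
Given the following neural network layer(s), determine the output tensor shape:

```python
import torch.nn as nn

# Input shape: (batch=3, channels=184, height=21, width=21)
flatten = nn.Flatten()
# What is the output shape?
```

Input: (3, 184, 21, 21) -> Output: (3, 81144)

Answer: (3, 81144)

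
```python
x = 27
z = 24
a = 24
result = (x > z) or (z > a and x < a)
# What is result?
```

Trace:
`x = 27` → x = 27
`z = 24` → z = 24
`a = 24` → a = 24
`result = (x > z) or (z > a and x < a)` → result = True
So result = True

Answer: True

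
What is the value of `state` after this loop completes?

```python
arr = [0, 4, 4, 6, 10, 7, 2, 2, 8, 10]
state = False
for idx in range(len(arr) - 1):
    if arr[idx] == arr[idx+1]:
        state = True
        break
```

Check consecutive duplicates in [0, 4, 4, 6, 10, 7, 2, 2, 8, 10]
`state` takes the values: False → True

Answer: True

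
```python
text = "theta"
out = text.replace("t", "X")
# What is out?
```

Trace:
`text = "theta"` → text = 'theta'
`out = text.replace("t", "X")` → out = 'XheXa'
So out = 'XheXa'

Answer: 'XheXa'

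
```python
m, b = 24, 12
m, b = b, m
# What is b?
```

Trace:
`m, b = 24, 12` → m = 24; b = 12
`m, b = b, m` → m = 12; b = 24
So b = 24

Answer: 24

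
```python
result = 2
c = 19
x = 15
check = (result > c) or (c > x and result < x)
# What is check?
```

Trace:
`result = 2` → result = 2
`c = 19` → c = 19
`x = 15` → x = 15
`check = (result > c) or (c > x and result < x)` → check = True
So check = True

Answer: True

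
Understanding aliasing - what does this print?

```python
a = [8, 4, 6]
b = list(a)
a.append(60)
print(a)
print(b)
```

Key concept: list() constructor creates copy.
Step by step:
`a = [8, 4, 6]` → a = [8, 4, 6]
`b = list(a)` → b = [8, 4, 6]
`a.append(60)` → a = [8, 4, 6, 60]
`print(a)` → prints [8, 4, 6, 60]
`print(b)` → prints [8, 4, 6]

Answer:
[8, 4, 6, 60]
[8, 4, 6]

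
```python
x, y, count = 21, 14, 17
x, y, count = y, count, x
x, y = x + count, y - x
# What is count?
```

Trace:
`x, y, count = 21, 14, 17` → x = 21; y = 14; count = 17
`x, y, count = y, count, x` → x = 14; y = 17; count = 21
`x, y = x + count, y - x` → x = 35; y = 3
So count = 21

Answer: 21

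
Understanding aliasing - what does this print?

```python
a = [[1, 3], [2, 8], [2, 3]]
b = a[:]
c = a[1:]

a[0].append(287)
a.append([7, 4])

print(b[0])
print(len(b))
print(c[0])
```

Key concept: slice with nested mutation.
Step by step:
`a = [[1, 3], [2, 8], [2, 3]]` → a = [[1, 3], [2, 8], [2, 3]]
`b = a[:]` → b = [[1, 3], [2, 8], [2, 3]]
`c = a[1:]` → c = [[2, 8], [2, 3]]
`a[0].append(287)` → a = [[1, 3, 287], [2, 8], [2, 3]]; b = [[1, 3, 287], [2, 8], [2, 3]]
`a.append([7, 4])` → a = [[1, 3, 287], [2, 8], [2, 3], [7, 4]]
`print(b[0])` → prints [1, 3, 287]
`print(len(b))` → prints 3
`print(c[0])` → prints [2, 8]

Answer:
[1, 3, 287]
3
[2, 8]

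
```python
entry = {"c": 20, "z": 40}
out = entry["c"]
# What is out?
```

Trace:
`entry = {"c": 20, "z": 40}` → entry = {'c': 20, 'z': 40}
`out = entry["c"]` → out = 20
So out = 20

Answer: 20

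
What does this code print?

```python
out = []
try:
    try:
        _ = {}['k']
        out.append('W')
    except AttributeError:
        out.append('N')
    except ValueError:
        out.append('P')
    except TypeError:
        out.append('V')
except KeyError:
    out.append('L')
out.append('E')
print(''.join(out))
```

Execution trace: 'L' (outer except KeyError) → 'E' (after the try/except). Output: LE

Answer: LE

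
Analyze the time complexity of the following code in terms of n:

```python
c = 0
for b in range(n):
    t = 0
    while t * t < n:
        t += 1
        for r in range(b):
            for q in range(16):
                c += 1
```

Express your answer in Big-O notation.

Each loop level contributes: n × √n × n × 1. Multiplying the contributions gives O(n^2√n).

Answer: O(n^2√n)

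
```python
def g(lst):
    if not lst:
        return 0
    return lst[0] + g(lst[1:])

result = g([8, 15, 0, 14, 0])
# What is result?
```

8 + 15 + 0 + 14 + 0 + 0 = 37

Answer: 37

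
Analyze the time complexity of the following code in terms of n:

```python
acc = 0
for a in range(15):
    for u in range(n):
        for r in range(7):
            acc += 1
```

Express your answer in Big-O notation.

Each loop level contributes: 1 × n × 1. Multiplying the contributions gives O(n).

Answer: O(n)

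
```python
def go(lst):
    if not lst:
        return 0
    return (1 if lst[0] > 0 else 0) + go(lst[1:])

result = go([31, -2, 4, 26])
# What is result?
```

Count of positive elements in [31, -2, 4, 26] = 3

Answer: 3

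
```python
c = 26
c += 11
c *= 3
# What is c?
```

Trace:
`c = 26` → c = 26
`c += 11` → c = 37
`c *= 3` → c = 111
So c = 111

Answer: 111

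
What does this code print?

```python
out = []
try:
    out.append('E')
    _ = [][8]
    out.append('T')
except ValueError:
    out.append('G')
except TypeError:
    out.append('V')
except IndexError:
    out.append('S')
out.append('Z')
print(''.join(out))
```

Execution trace: 'E' (try body) → 'S' (except IndexError) → 'Z' (after the try/except). Output: ESZ

Answer: ESZ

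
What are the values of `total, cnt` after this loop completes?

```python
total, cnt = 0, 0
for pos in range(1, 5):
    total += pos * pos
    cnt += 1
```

Sum of squares and count
`total, cnt` takes the values: (0, 0) → (1, 0) → (1, 1) → (5, 1) → (5, 2) → (14, 2) → (14, 3) → (30, 3) → (30, 4)

Answer: 30, 4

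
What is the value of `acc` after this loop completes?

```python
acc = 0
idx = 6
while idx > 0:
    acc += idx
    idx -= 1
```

Sum 6 down to 1
`acc` takes the values: 0 → 6 → 11 → 15 → 18 → 20 → 21

Answer: 21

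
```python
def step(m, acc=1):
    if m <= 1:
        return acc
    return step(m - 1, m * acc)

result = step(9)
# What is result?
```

Accumulator trace (n, acc): (9, 1) -> (8, 9) -> (7, 72) -> (6, 504) -> (5, 3024) -> (4, 15120) -> (3, 60480) -> (2, 181440) -> (1, 362880) -> return 362880

Answer: 362880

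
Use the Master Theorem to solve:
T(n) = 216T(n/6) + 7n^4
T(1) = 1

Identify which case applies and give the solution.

a=216, b=6, f(n)=7n^4. log_6(216) = 3. Since c=4 > 3 and the regularity condition holds (216(n/6)^4 = (216/6^4)n^4 with 216/6^4 < 1), Case 3 applies: T(n) = Θ(f(n)) = O(n^4).

Answer: O(n^4) - Case 3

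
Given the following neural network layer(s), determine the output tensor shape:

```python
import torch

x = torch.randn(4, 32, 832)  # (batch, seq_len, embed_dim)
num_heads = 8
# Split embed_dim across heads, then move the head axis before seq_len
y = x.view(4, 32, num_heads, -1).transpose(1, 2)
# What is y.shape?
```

Input: (4, 32, 832) -> head_dim = 832 // 8 = 104; after view: (4, 32, 8, 104) -> after transpose(1, 2): (4, 8, 32, 104) -> Output: (4, 8, 32, 104)

Answer: (4, 8, 32, 104)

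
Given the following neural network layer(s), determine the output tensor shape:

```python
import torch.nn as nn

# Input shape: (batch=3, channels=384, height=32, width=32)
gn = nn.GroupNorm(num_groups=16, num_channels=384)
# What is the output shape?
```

Input: (3, 384, 32, 32) -> Output: (3, 384, 32, 32)

Answer: (3, 384, 32, 32)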